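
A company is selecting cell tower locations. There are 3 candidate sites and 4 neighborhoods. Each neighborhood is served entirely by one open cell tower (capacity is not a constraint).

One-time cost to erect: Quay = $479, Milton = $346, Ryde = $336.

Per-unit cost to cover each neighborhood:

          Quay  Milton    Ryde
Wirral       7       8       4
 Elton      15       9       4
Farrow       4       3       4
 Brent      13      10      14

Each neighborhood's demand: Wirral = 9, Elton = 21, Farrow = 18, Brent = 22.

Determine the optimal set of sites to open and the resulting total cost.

Open Ryde only; minimum total cost 836.

For any fixed open set, each neighborhood goes to its cheapest open site; total = fixed + service.
{Ryde}: Wirral→Ryde 4·9=36, Elton→Ryde 4·21=84, Farrow→Ryde 4·18=72, Brent→Ryde 14·22=308. Service 500; fixed 336; total 836.
{Milton}: service 535 + fixed 346 = 881
{Milton, Ryde}: service 394 + fixed 682 = 1076
{Quay, Milton, Ryde}: Wirral→Ryde 4·9=36, Elton→Ryde 4·21=84, Farrow→Milton 3·18=54, Brent→Milton 10·22=220. Service 394; fixed 1161; total 1555.
No other subset beats 836.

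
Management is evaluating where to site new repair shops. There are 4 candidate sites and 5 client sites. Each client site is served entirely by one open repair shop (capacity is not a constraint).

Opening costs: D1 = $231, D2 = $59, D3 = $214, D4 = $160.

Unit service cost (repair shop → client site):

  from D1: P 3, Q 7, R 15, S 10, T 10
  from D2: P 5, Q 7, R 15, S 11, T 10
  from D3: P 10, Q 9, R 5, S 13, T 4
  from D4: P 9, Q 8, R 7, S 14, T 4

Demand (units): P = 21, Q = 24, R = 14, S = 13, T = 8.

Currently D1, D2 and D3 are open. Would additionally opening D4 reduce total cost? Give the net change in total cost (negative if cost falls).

No — net change +160 (cost rises by 160).

Current service cost with {D1, D2, D3}: 463.
Adding D4: each client site re-picks its cheapest; new service cost 463, saving 0.
Extra fixed cost: 160. Net change = 160 − 0 = 160.
(Totals: 967 → 1127.)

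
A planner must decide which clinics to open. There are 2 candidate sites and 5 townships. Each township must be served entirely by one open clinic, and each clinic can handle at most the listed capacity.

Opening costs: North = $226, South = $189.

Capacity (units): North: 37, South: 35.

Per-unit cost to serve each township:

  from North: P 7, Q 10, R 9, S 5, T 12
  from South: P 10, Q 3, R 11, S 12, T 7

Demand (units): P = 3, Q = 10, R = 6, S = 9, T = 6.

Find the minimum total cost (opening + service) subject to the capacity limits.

Open {South}: P→South 10·3=30, Q→South 3·10=30, R→South 11·6=66, S→South 12·9=108, T→South 7·6=42.
Loads: South carries 34/35. Service 276; fixed 189; total 465.
Next best feasible plan costs 518.

Minimum total cost: 465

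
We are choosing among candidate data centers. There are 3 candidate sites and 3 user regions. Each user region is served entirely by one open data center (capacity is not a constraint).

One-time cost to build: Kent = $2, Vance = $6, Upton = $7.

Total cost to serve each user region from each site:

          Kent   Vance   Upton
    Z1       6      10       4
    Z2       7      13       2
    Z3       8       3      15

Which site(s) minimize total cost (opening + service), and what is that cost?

For any fixed open set, each user region goes to its cheapest open site; total = fixed + service.
{Vance, Upton}: Z1→Upton 4, Z2→Upton 2, Z3→Vance 3. Service 9; fixed 13; total 22.
{Kent}: Z1→Kent 6, Z2→Kent 7, Z3→Kent 8. Service 21; fixed 2; total 23.
{Kent, Upton}: Z1→Upton 4, Z2→Upton 2, Z3→Kent 8. Service 14; fixed 9; total 23.
{Kent, Vance, Upton}: service 9 + fixed 15 = 24
(All 7 nonempty subsets were checked; Vance and Upton is lowest.)

Open Vance and Upton; minimum total cost 22.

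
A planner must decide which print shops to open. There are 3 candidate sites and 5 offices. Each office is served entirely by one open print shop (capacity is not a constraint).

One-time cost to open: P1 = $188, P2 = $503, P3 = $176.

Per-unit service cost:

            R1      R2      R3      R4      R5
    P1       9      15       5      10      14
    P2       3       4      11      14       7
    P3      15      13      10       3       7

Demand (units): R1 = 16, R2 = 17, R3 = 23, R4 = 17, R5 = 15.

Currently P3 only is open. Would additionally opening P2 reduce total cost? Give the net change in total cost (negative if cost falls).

Current service cost with {P3}: 847.
Adding P2: each office re-picks its cheapest; new service cost 502, saving 345.
Extra fixed cost: 503. Net change = 503 − 345 = 158.
(Totals: 1023 → 1181.)

No — net change +158 (cost rises by 158).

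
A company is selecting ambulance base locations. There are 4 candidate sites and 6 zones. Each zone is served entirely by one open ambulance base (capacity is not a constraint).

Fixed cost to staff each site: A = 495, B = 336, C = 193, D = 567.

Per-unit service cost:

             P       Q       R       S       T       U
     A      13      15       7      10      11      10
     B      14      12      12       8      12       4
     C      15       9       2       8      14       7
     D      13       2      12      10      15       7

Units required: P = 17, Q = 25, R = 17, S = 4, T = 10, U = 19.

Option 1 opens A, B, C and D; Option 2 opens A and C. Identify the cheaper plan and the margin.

Option 2 is cheaper by 671.

Option 1: {A, B, C, D}: P→A 13·17=221, Q→D 2·25=50, R→C 2·17=34, S→B 8·4=32, T→A 11·10=110, U→B 4·19=76. Service 523; fixed 1591; total 2114.
Option 2: {A, C}: P→A 13·17=221, Q→C 9·25=225, R→C 2·17=34, S→C 8·4=32, T→A 11·10=110, U→C 7·19=133. Service 755; fixed 688; total 1443.
Difference: |2114 − 1443| = 671.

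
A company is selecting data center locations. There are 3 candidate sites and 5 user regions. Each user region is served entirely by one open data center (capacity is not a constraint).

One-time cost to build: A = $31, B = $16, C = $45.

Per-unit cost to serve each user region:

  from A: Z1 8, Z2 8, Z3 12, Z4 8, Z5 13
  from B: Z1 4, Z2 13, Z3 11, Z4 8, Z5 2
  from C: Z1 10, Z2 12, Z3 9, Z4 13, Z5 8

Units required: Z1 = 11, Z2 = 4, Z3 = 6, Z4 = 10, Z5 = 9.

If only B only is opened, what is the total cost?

Each user region is assigned to its cheapest site among the open ones.
{B}: Z1→B 4·11=44, Z2→B 13·4=52, Z3→B 11·6=66, Z4→B 8·10=80, Z5→B 2·9=18. Service 260; fixed 16; total 276.

Total cost: 276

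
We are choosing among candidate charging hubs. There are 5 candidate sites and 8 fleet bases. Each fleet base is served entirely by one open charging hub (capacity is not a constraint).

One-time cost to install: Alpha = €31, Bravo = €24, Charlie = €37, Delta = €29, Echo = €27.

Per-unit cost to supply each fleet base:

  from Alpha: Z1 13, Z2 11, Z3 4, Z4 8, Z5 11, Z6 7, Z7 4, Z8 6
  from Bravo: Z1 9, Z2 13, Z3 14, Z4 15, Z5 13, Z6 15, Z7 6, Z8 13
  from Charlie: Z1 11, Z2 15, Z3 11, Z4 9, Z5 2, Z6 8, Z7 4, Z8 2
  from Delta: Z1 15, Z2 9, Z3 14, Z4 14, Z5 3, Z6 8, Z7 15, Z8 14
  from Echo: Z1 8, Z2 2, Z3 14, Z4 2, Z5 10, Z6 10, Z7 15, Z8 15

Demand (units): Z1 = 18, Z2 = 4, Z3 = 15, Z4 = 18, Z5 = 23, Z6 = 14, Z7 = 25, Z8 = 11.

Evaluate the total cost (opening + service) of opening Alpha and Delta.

Each fleet base is assigned to its cheapest site among the open ones.
{Alpha, Delta}: Z1→Alpha 13·18=234, Z2→Delta 9·4=36, Z3→Alpha 4·15=60, Z4→Alpha 8·18=144, Z5→Delta 3·23=69, Z6→Alpha 7·14=98, Z7→Alpha 4·25=100, Z8→Alpha 6·11=66. Service 807; fixed 60; total 867.

Total cost: 867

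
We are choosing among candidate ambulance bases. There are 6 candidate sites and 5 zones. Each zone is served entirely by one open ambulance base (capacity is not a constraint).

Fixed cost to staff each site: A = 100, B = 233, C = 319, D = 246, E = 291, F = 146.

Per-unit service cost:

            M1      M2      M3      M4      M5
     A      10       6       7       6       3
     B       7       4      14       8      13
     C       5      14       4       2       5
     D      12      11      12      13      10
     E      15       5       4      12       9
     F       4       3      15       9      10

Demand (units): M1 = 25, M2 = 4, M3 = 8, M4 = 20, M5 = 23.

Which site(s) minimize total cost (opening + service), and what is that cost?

Open A and F; minimum total cost 603.

For any fixed open set, each zone goes to its cheapest open site; total = fixed + service.
{A, F}: M1→F 4·25=100, M2→F 3·4=12, M3→A 7·8=56, M4→A 6·20=120, M5→A 3·23=69. Service 357; fixed 246; total 603.
{A}: M1→A 10·25=250, M2→A 6·4=24, M3→A 7·8=56, M4→A 6·20=120, M5→A 3·23=69. Service 519; fixed 100; total 619.
{C}: service 368 + fixed 319 = 687
{A, B, C, D, E, F}: M1→F 4·25=100, M2→F 3·4=12, M3→C 4·8=32, M4→C 2·20=40, M5→A 3·23=69. Service 253; fixed 1335; total 1588.
No other subset beats 603.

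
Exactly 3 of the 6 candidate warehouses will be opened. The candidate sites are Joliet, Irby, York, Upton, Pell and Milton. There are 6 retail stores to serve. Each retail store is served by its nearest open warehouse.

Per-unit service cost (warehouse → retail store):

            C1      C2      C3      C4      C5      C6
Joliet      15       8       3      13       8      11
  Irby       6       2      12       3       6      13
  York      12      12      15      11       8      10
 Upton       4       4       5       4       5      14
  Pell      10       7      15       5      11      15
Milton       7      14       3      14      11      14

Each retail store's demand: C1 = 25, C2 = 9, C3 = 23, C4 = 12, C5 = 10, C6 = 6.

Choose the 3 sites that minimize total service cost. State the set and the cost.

With exactly 3 open, each retail store uses its cheapest among the chosen.
{Joliet, Irby, Upton}: C1→Upton 4·25=100, C2→Irby 2·9=18, C3→Joliet 3·23=69, C4→Irby 3·12=36, C5→Upton 5·10=50, C6→Joliet 11·6=66. Service cost 339.
{Irby, Upton, Milton}: service cost 351
{Joliet, York, Upton}: service cost 363
Among all 20 size-3 choices, {Joliet, Irby, Upton} is lowest.

Choose Joliet, Irby and Upton; total service cost 339.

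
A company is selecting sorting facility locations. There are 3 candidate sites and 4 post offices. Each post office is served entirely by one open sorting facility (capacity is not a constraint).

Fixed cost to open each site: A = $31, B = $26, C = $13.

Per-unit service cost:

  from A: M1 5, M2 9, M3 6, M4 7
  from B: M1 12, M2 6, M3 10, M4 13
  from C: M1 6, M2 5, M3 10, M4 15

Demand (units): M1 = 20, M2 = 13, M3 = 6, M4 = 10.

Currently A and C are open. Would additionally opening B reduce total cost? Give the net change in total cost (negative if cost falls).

No — net change +26 (cost rises by 26).

Current service cost with {A, C}: 271.
Adding B: each post office re-picks its cheapest; new service cost 271, saving 0.
Extra fixed cost: 26. Net change = 26 − 0 = 26.
(Totals: 315 → 341.)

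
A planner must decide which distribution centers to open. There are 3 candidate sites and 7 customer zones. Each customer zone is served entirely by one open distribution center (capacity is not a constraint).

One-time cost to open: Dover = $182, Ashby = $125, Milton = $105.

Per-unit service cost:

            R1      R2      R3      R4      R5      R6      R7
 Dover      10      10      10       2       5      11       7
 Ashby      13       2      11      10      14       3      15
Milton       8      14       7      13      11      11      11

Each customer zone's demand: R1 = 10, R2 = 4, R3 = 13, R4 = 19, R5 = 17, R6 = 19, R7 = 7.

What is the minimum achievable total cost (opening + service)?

Minimum total cost: 774

For any fixed open set, each customer zone goes to its cheapest open site; total = fixed + service.
{Dover, Ashby}: R1→Dover 10·10=100, R2→Ashby 2·4=8, R3→Dover 10·13=130, R4→Dover 2·19=38, R5→Dover 5·17=85, R6→Ashby 3·19=57, R7→Dover 7·7=49. Service 467; fixed 307; total 774.
{Dover, Ashby, Milton}: service 408 + fixed 412 = 820
{Dover}: R1→Dover 10·10=100, R2→Dover 10·4=40, R3→Dover 10·13=130, R4→Dover 2·19=38, R5→Dover 5·17=85, R6→Dover 11·19=209, R7→Dover 7·7=49. Service 651; fixed 182; total 833.
{Milton}: service 947 + fixed 105 = 1052
No other subset beats 774.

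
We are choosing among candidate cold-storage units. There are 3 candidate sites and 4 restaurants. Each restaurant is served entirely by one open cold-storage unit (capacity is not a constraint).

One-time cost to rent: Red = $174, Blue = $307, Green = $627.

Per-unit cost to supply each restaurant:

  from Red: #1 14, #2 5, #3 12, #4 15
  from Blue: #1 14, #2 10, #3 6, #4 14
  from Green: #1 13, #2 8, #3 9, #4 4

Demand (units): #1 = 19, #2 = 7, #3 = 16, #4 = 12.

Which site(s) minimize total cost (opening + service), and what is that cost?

Open Red only; minimum total cost 847.

For any fixed open set, each restaurant goes to its cheapest open site; total = fixed + service.
{Red}: #1→Red 14·19=266, #2→Red 5·7=35, #3→Red 12·16=192, #4→Red 15·12=180. Service 673; fixed 174; total 847.
{Blue}: #1→Blue 14·19=266, #2→Blue 10·7=70, #3→Blue 6·16=96, #4→Blue 14·12=168. Service 600; fixed 307; total 907.
{Red, Blue}: #1→Red 14·19=266, #2→Red 5·7=35, #3→Blue 6·16=96, #4→Blue 14·12=168. Service 565; fixed 481; total 1046.
{Red, Blue, Green}: #1→Green 13·19=247, #2→Red 5·7=35, #3→Blue 6·16=96, #4→Green 4·12=48. Service 426; fixed 1108; total 1534.
(All 7 nonempty subsets were checked; Red only is lowest.)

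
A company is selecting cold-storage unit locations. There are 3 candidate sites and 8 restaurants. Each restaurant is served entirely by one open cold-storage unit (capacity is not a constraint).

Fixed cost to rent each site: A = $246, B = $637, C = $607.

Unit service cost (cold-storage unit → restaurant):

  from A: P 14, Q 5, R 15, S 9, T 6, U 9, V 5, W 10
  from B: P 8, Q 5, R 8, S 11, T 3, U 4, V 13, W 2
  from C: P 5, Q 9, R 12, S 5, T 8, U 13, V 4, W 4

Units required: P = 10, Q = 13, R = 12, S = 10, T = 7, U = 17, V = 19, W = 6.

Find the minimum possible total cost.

Minimum total cost: 1071

For any fixed open set, each restaurant goes to its cheapest open site; total = fixed + service.
{A}: P→A 14·10=140, Q→A 5·13=65, R→A 15·12=180, S→A 9·10=90, T→A 6·7=42, U→A 9·17=153, V→A 5·19=95, W→A 10·6=60. Service 825; fixed 246; total 1071.
{B}: P→B 8·10=80, Q→B 5·13=65, R→B 8·12=96, S→B 11·10=110, T→B 3·7=21, U→B 4·17=68, V→B 13·19=247, W→B 2·6=12. Service 699; fixed 637; total 1336.
{C}: service 738 + fixed 607 = 1345
{A, B, C}: service 438 + fixed 1490 = 1928
No other subset beats 1071.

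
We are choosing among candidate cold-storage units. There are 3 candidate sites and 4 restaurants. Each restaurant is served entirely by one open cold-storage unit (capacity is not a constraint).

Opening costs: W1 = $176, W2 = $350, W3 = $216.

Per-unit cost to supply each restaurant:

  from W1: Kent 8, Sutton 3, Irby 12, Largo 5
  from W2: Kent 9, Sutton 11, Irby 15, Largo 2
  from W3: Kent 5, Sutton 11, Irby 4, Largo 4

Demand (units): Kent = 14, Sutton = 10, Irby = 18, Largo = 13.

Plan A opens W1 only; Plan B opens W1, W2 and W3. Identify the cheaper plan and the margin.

Plan A is cheaper by 341.

Plan A: {W1}: Kent→W1 8·14=112, Sutton→W1 3·10=30, Irby→W1 12·18=216, Largo→W1 5·13=65. Service 423; fixed 176; total 599.
Plan B: {W1, W2, W3}: Kent→W3 5·14=70, Sutton→W1 3·10=30, Irby→W3 4·18=72, Largo→W2 2·13=26. Service 198; fixed 742; total 940.
Difference: |599 − 940| = 341.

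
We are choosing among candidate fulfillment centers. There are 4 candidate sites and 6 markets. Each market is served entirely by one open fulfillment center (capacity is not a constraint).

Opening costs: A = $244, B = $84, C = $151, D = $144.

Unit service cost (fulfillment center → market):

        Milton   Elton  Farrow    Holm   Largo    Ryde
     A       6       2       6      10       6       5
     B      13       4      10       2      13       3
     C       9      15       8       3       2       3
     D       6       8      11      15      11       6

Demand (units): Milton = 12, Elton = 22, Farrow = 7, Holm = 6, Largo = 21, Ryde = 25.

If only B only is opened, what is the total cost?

Each market is assigned to its cheapest site among the open ones.
{B}: Milton→B 13·12=156, Elton→B 4·22=88, Farrow→B 10·7=70, Holm→B 2·6=12, Largo→B 13·21=273, Ryde→B 3·25=75. Service 674; fixed 84; total 758.

Total cost: 758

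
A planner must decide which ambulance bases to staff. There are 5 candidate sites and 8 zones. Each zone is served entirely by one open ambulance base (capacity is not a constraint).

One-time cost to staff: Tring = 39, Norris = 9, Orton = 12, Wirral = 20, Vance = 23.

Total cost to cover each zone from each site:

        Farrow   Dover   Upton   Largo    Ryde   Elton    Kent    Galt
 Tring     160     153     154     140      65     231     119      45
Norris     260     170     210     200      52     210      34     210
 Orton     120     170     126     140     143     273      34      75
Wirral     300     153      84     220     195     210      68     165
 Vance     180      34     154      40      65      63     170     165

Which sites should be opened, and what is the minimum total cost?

For any fixed open set, each zone goes to its cheapest open site; total = fixed + service.
{Norris, Orton, Wirral, Vance}: Farrow→Orton 120, Dover→Vance 34, Upton→Wirral 84, Largo→Vance 40, Ryde→Norris 52, Elton→Vance 63, Kent→Norris 34, Galt→Orton 75. Service 502; fixed 64; total 566.
{Orton, Wirral, Vance}: Farrow→Orton 120, Dover→Vance 34, Upton→Wirral 84, Largo→Vance 40, Ryde→Vance 65, Elton→Vance 63, Kent→Orton 34, Galt→Orton 75. Service 515; fixed 55; total 570.
{Tring, Norris, Orton, Wirral, Vance}: service 472 + fixed 103 = 575
{Norris}: service 1346 + fixed 9 = 1355
No other subset beats 566.

Open Norris, Orton, Wirral and Vance; minimum total cost 566.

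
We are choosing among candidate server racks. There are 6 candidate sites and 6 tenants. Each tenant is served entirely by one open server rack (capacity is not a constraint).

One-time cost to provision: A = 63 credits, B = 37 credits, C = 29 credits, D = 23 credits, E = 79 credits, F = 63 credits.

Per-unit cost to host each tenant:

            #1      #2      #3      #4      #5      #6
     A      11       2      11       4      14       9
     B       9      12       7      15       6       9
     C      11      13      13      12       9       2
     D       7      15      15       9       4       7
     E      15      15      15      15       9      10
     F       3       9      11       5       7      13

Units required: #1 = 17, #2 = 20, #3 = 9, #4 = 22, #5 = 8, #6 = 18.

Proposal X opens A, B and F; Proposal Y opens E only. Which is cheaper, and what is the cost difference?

Proposal X is cheaper by 736.

Proposal X: {A, B, F}: #1→F 3·17=51, #2→A 2·20=40, #3→B 7·9=63, #4→A 4·22=88, #5→B 6·8=48, #6→A 9·18=162. Service 452; fixed 163; total 615.
Proposal Y: {E}: #1→E 15·17=255, #2→E 15·20=300, #3→E 15·9=135, #4→E 15·22=330, #5→E 9·8=72, #6→E 10·18=180. Service 1272; fixed 79; total 1351.
Difference: |615 − 1351| = 736.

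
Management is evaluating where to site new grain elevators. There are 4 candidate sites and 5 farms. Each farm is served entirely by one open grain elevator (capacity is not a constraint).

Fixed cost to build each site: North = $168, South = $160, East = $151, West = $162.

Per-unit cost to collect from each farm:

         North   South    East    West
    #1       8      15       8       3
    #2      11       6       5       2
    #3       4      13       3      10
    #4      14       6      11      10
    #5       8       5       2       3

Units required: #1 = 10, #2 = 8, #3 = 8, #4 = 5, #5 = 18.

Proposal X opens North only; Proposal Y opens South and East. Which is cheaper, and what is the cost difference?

Proposal X: {North}: #1→North 8·10=80, #2→North 11·8=88, #3→North 4·8=32, #4→North 14·5=70, #5→North 8·18=144. Service 414; fixed 168; total 582.
Proposal Y: {South, East}: #1→East 8·10=80, #2→East 5·8=40, #3→East 3·8=24, #4→South 6·5=30, #5→East 2·18=36. Service 210; fixed 311; total 521.
Difference: |582 − 521| = 61.

Proposal Y is cheaper by 61.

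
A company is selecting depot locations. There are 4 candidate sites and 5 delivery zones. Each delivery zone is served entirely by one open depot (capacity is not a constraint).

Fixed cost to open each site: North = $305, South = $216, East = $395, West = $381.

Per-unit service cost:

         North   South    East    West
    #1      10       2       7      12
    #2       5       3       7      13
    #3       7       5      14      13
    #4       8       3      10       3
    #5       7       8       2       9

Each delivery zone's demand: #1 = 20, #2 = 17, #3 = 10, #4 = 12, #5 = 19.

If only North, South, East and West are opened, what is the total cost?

Total cost: 1512

Each delivery zone is assigned to its cheapest site among the open ones.
{North, South, East, West}: #1→South 2·20=40, #2→South 3·17=51, #3→South 5·10=50, #4→South 3·12=36, #5→East 2·19=38. Service 215; fixed 1297; total 1512.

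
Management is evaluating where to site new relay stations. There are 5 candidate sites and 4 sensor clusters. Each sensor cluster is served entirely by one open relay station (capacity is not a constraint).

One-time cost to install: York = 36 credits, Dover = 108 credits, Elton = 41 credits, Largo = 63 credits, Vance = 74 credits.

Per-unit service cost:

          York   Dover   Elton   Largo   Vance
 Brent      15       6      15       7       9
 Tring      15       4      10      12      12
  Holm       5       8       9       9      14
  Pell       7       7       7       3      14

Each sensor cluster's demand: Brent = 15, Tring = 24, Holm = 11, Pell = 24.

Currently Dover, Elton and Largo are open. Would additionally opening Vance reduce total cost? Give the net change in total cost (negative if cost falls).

No — net change +74 (cost rises by 74).

Current service cost with {Dover, Elton, Largo}: 346.
Adding Vance: each sensor cluster re-picks its cheapest; new service cost 346, saving 0.
Extra fixed cost: 74. Net change = 74 − 0 = 74.
(Totals: 558 → 632.)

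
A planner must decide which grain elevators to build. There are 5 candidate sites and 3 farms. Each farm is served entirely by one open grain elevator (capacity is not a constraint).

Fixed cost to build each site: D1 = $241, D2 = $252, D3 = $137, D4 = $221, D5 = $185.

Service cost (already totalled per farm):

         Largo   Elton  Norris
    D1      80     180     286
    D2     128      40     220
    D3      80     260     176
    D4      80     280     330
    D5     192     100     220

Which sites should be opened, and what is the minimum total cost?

Open D2 only; minimum total cost 640.

For any fixed open set, each farm goes to its cheapest open site; total = fixed + service.
{D2}: Largo→D2 128, Elton→D2 40, Norris→D2 220. Service 388; fixed 252; total 640.
{D3}: service 516 + fixed 137 = 653
{D3, D5}: Largo→D3 80, Elton→D5 100, Norris→D3 176. Service 356; fixed 322; total 678.
{D1, D2, D3, D4, D5}: Largo→D1 80, Elton→D2 40, Norris→D3 176. Service 296; fixed 1036; total 1332.
No other subset beats 640.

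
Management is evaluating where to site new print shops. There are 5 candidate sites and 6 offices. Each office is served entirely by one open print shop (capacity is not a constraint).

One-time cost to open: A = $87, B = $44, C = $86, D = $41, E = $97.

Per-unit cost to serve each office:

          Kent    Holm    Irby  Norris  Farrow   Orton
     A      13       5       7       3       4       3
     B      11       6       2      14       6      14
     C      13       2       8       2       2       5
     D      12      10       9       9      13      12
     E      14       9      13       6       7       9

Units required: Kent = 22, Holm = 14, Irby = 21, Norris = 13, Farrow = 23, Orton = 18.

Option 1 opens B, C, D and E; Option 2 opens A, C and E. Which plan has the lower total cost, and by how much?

Option 1 is cheaper by 115.

Option 1: {B, C, D, E}: Kent→B 11·22=242, Holm→C 2·14=28, Irby→B 2·21=42, Norris→C 2·13=26, Farrow→C 2·23=46, Orton→C 5·18=90. Service 474; fixed 268; total 742.
Option 2: {A, C, E}: Kent→A 13·22=286, Holm→C 2·14=28, Irby→A 7·21=147, Norris→C 2·13=26, Farrow→C 2·23=46, Orton→A 3·18=54. Service 587; fixed 270; total 857.
Difference: |742 − 857| = 115.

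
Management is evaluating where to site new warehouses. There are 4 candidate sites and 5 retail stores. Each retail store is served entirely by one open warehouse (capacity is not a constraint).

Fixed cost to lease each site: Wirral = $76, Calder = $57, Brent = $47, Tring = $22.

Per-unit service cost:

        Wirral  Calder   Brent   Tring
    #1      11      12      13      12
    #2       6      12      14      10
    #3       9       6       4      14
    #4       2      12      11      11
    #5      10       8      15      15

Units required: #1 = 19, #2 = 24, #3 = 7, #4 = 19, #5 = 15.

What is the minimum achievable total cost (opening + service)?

Minimum total cost: 680

For any fixed open set, each retail store goes to its cheapest open site; total = fixed + service.
{Wirral}: #1→Wirral 11·19=209, #2→Wirral 6·24=144, #3→Wirral 9·7=63, #4→Wirral 2·19=38, #5→Wirral 10·15=150. Service 604; fixed 76; total 680.
{Wirral, Calder}: service 553 + fixed 133 = 686
{Wirral, Brent}: service 569 + fixed 123 = 692
{Wirral, Calder, Brent, Tring}: service 539 + fixed 202 = 741
No other subset beats 680.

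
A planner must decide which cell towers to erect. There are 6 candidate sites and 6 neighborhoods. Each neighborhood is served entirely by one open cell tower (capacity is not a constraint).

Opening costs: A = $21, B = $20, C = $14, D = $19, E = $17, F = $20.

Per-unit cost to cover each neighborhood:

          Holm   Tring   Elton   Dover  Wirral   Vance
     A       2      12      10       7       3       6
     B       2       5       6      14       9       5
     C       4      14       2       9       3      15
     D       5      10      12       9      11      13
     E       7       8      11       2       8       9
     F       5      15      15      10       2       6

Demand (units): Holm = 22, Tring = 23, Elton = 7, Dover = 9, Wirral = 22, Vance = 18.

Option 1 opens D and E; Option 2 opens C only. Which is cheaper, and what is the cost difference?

Option 1 is cheaper by 92.

Option 1: {D, E}: Holm→D 5·22=110, Tring→E 8·23=184, Elton→E 11·7=77, Dover→E 2·9=18, Wirral→E 8·22=176, Vance→E 9·18=162. Service 727; fixed 36; total 763.
Option 2: {C}: Holm→C 4·22=88, Tring→C 14·23=322, Elton→C 2·7=14, Dover→C 9·9=81, Wirral→C 3·22=66, Vance→C 15·18=270. Service 841; fixed 14; total 855.
Difference: |763 − 855| = 92.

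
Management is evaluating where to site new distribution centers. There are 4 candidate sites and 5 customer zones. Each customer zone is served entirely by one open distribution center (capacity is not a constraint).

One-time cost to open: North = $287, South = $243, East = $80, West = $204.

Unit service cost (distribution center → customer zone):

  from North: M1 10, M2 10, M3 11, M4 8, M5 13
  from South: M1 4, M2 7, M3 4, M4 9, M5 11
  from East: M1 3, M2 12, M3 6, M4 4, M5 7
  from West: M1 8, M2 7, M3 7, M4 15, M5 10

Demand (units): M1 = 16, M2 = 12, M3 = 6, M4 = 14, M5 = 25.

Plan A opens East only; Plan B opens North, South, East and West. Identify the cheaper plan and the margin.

Plan A: {East}: M1→East 3·16=48, M2→East 12·12=144, M3→East 6·6=36, M4→East 4·14=56, M5→East 7·25=175. Service 459; fixed 80; total 539.
Plan B: {North, South, East, West}: M1→East 3·16=48, M2→South 7·12=84, M3→South 4·6=24, M4→East 4·14=56, M5→East 7·25=175. Service 387; fixed 814; total 1201.
Difference: |539 − 1201| = 662.

Plan A is cheaper by 662.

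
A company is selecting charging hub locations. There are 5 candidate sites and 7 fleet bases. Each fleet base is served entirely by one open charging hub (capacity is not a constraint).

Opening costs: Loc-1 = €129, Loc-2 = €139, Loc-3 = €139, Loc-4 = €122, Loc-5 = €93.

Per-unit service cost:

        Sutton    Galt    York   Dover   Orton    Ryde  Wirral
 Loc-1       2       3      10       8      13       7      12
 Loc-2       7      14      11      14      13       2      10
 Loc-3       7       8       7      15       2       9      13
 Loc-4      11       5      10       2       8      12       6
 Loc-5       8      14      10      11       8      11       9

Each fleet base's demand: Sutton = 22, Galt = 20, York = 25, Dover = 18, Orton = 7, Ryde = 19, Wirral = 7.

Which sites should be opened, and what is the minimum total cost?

Open Loc-1 and Loc-4; minimum total cost 872.

For any fixed open set, each fleet base goes to its cheapest open site; total = fixed + service.
{Loc-1, Loc-4}: Sutton→Loc-1 2·22=44, Galt→Loc-1 3·20=60, York→Loc-1 10·25=250, Dover→Loc-4 2·18=36, Orton→Loc-4 8·7=56, Ryde→Loc-1 7·19=133, Wirral→Loc-4 6·7=42. Service 621; fixed 251; total 872.
{Loc-1, Loc-3, Loc-4}: service 504 + fixed 390 = 894
{Loc-1, Loc-2, Loc-4}: service 526 + fixed 390 = 916
{Loc-1, Loc-2, Loc-3, Loc-4, Loc-5}: service 409 + fixed 622 = 1031
No other subset beats 872.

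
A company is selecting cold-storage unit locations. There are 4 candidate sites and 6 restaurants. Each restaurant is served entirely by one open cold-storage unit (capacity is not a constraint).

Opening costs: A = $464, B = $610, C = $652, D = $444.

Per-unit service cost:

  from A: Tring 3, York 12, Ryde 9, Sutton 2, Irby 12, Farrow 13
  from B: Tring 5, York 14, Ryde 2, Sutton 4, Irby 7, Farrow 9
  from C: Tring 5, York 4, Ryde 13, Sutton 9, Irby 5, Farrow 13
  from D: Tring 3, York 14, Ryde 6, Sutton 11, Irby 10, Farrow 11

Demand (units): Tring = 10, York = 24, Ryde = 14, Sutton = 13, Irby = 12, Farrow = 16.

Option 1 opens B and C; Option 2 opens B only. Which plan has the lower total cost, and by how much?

Option 1: {B, C}: Tring→B 5·10=50, York→C 4·24=96, Ryde→B 2·14=28, Sutton→B 4·13=52, Irby→C 5·12=60, Farrow→B 9·16=144. Service 430; fixed 1262; total 1692.
Option 2: {B}: Tring→B 5·10=50, York→B 14·24=336, Ryde→B 2·14=28, Sutton→B 4·13=52, Irby→B 7·12=84, Farrow→B 9·16=144. Service 694; fixed 610; total 1304.
Difference: |1692 − 1304| = 388.

Option 2 is cheaper by 388.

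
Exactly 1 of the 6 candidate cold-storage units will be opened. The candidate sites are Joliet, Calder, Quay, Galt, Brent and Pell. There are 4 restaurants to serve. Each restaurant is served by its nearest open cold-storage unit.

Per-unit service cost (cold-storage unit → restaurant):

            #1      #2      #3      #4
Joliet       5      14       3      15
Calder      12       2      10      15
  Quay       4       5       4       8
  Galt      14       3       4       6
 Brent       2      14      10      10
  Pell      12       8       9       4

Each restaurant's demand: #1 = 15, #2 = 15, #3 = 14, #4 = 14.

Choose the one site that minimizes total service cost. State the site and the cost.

With exactly 1 open, each restaurant uses its cheapest among the chosen.
{Quay}: #1→Quay 4·15=60, #2→Quay 5·15=75, #3→Quay 4·14=56, #4→Quay 8·14=112. Service cost 303.
{Galt}: service cost 395
{Pell}: service cost 482
Among all 6 size-1 choices, {Quay} is lowest.

Choose Quay only; total service cost 303.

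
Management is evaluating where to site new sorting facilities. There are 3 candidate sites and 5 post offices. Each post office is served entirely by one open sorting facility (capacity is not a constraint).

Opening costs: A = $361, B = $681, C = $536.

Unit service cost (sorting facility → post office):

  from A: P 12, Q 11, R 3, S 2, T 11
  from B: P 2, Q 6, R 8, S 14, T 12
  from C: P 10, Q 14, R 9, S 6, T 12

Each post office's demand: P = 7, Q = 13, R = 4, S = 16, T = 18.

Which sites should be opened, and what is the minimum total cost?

For any fixed open set, each post office goes to its cheapest open site; total = fixed + service.
{A}: P→A 12·7=84, Q→A 11·13=143, R→A 3·4=12, S→A 2·16=32, T→A 11·18=198. Service 469; fixed 361; total 830.
{C}: service 600 + fixed 536 = 1136
{B}: service 564 + fixed 681 = 1245
{A, B, C}: service 334 + fixed 1578 = 1912
No other subset beats 830.

Open A only; minimum total cost 830.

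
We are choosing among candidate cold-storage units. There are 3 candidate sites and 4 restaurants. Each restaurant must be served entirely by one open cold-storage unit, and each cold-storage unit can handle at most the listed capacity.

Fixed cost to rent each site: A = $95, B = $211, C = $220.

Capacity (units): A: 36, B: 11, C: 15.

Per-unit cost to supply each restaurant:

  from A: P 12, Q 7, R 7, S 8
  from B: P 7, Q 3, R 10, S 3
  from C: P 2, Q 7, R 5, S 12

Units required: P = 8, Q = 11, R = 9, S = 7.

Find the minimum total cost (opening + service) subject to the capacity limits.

Open {A}: P→A 12·8=96, Q→A 7·11=77, R→A 7·9=63, S→A 8·7=56.
Loads: A carries 35/36. Service 292; fixed 95; total 387.
Next best feasible plan costs 527.

Minimum total cost: 387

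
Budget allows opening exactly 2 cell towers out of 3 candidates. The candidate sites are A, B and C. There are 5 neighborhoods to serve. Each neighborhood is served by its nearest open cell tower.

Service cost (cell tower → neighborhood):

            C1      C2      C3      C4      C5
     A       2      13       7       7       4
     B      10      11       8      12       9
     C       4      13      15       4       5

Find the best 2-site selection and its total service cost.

With exactly 2 open, each neighborhood uses its cheapest among the chosen.
{A, C}: C1→A 2, C2→A 13, C3→A 7, C4→C 4, C5→A 4. Service cost 30.
{A, B}: service cost 31
{B, C}: service cost 32
Among all 3 size-2 choices, {A, C} is lowest.

Choose A and C; total service cost 30.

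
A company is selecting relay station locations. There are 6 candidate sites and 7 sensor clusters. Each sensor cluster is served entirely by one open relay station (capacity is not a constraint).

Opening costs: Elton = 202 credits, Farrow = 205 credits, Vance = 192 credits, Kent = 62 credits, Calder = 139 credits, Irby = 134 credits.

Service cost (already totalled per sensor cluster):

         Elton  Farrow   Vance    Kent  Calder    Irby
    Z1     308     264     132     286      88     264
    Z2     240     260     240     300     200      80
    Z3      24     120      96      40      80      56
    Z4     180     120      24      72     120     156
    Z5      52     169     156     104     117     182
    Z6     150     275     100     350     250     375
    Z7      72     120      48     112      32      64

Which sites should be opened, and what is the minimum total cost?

Open Vance, Kent and Irby; minimum total cost 916.

For any fixed open set, each sensor cluster goes to its cheapest open site; total = fixed + service.
{Vance, Kent, Irby}: Z1→Vance 132, Z2→Irby 80, Z3→Kent 40, Z4→Vance 24, Z5→Kent 104, Z6→Vance 100, Z7→Vance 48. Service 528; fixed 388; total 916.
{Vance, Irby}: service 596 + fixed 326 = 922
{Vance, Kent}: service 688 + fixed 254 = 942
{Elton, Farrow, Vance, Kent, Calder, Irby}: service 400 + fixed 934 = 1334
No other subset beats 916.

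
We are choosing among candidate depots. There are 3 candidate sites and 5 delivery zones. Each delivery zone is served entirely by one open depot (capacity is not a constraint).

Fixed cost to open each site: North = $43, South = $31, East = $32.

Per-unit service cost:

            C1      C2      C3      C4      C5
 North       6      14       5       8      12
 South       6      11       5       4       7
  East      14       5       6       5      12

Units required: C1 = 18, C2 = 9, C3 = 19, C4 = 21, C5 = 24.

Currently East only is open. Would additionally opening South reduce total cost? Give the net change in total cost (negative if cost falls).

Current service cost with {East}: 804.
Adding South: each delivery zone re-picks its cheapest; new service cost 500, saving 304.
Extra fixed cost: 31. Net change = 31 − 304 = -273.
(Totals: 836 → 563.)

Yes — net change −273 (cost falls by 273).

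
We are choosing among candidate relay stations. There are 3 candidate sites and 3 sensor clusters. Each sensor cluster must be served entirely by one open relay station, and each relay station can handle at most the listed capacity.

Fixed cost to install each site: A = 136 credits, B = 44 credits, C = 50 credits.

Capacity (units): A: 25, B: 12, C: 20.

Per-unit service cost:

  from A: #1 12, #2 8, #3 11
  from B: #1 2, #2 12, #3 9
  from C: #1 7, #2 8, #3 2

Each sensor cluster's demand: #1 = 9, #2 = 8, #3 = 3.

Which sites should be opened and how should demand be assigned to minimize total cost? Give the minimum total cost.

Open {B, C}: #1→B 2·9=18, #2→C 8·8=64, #3→C 2·3=6.
Loads: B carries 9/12, C carries 11/20. Service 88; fixed 94; total 182.
Next best feasible plan costs 183.

Minimum total cost: 182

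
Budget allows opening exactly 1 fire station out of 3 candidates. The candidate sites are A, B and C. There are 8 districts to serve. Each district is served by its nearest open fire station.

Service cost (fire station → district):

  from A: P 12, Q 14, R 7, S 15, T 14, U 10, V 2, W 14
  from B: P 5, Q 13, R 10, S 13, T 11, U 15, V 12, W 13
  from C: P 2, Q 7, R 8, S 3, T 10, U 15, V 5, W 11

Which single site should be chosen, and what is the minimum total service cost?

With exactly 1 open, each district uses its cheapest among the chosen.
{C}: P→C 2, Q→C 7, R→C 8, S→C 3, T→C 10, U→C 15, V→C 5, W→C 11. Service cost 61.
{A}: service cost 88
{B}: service cost 92
Among all 3 size-1 choices, {C} is lowest.

Choose C only; total service cost 61.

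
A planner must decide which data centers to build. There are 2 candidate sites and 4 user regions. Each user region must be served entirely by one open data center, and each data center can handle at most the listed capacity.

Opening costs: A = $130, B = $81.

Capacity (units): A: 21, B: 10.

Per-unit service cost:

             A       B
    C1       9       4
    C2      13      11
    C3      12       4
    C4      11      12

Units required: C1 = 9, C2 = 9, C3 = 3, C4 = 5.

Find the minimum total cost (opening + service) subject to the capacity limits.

Open {A, B}: C1→B 4·9=36, C2→A 13·9=117, C3→A 12·3=36, C4→A 11·5=55.
Loads: A carries 17/21, B carries 9/10. Service 244; fixed 211; total 455.
Next best feasible plan costs 481.

Minimum total cost: 455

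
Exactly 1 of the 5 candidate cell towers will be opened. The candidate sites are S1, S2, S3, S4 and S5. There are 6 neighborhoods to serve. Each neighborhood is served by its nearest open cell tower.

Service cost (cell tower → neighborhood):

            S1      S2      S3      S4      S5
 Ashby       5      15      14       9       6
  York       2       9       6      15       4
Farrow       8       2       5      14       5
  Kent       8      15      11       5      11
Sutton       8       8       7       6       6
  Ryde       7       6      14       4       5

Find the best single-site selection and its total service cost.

Choose S5 only; total service cost 37.

With exactly 1 open, each neighborhood uses its cheapest among the chosen.
{S5}: Ashby→S5 6, York→S5 4, Farrow→S5 5, Kent→S5 11, Sutton→S5 6, Ryde→S5 5. Service cost 37.
{S1}: service cost 38
{S4}: service cost 53
Among all 5 size-1 choices, {S5} is lowest.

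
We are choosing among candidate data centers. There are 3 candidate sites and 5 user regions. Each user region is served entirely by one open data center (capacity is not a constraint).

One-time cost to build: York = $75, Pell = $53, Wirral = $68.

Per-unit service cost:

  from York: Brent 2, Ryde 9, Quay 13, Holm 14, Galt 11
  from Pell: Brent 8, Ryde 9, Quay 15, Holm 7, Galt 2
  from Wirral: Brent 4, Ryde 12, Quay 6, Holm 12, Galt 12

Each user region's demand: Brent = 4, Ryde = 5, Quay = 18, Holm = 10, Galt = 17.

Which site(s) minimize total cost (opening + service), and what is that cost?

Open Pell and Wirral; minimum total cost 394.

For any fixed open set, each user region goes to its cheapest open site; total = fixed + service.
{Pell, Wirral}: Brent→Wirral 4·4=16, Ryde→Pell 9·5=45, Quay→Wirral 6·18=108, Holm→Pell 7·10=70, Galt→Pell 2·17=34. Service 273; fixed 121; total 394.
{York, Pell, Wirral}: Brent→York 2·4=8, Ryde→York 9·5=45, Quay→Wirral 6·18=108, Holm→Pell 7·10=70, Galt→Pell 2·17=34. Service 265; fixed 196; total 461.
{Pell}: Brent→Pell 8·4=32, Ryde→Pell 9·5=45, Quay→Pell 15·18=270, Holm→Pell 7·10=70, Galt→Pell 2·17=34. Service 451; fixed 53; total 504.
No other subset beats 394.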